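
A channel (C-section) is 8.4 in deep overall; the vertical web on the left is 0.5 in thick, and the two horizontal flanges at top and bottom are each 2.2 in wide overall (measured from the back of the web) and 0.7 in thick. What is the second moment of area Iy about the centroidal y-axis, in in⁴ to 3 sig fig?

Treat the section as a set of non-overlapping primitives; coordinates are from the bounding-box lower-left.
Web: 0.5 × 8.4, A = 4.2 in², x = 0.25 in, Ī = 0.0875 in⁴.
Top flange (beyond web): 1.7 × 0.7, A = 1.19 in², x = 1.35 in, Ī = 0.28659 in⁴.
Bottom flange (beyond web): 1.7 × 0.7, A = 1.19 in², x = 1.35 in, Ī = 0.28659 in⁴.
Centroid: x̄ = ΣA·x / ΣA = 0.64787 in.
Transfer each piece to the centroidal y-axis using Ī + A·d² with d = x − 0.64787:
  web: d = -0.39787 in → contributes +0.75237 in⁴
  top flange (beyond web): d = 0.70213 in → contributes +0.87324 in⁴
  bottom flange (beyond web): d = 0.70213 in → contributes +0.87324 in⁴
Total I = 2.4989 in⁴.

Iy ≈ 2.50 in⁴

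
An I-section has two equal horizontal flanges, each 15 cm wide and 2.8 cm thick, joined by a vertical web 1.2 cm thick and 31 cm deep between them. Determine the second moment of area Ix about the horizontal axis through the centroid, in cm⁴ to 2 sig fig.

Ix ≈ 2.7 × 10⁴ cm⁴

Break the section into simple shapes (no overlaps), measuring from the bottom-left corner of the bounding box.
Bottom flange: 15 × 2.8, A = 42 cm², y = 1.4 cm, Ī = 27.44 cm⁴.
Web: 1.2 × 31, A = 37.2 cm², y = 18.3 cm, Ī = 2 979 cm⁴.
Top flange: 15 × 2.8, A = 42 cm², y = 35.2 cm, Ī = 27.44 cm⁴.
By symmetry the centroid is at mid-height, ȳ = 18.3 cm.
Transfer each piece to the horizontal axis through the centroid using Ī + A·d² with d = y − 18.3:
  bottom flange: d = -16.9 cm → contributes +12 023 cm⁴
  web: d = 0 cm → contributes +2 979 cm⁴
  top flange: d = 16.9 cm → contributes +12 023 cm⁴
Total I = 27 025 cm⁴.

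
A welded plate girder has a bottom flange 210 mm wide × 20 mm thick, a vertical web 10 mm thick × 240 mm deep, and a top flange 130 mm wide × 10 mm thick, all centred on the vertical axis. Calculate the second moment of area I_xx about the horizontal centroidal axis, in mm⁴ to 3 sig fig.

I_xx ≈ 8.43 × 10⁷ mm⁴

Break the section into simple shapes (no overlaps), measuring from the bottom-left corner of the bounding box.
Bottom plate: 210 × 20, A = 4 200 mm², y = 10 mm, Ī = 140 000 mm⁴.
Web plate: 10 × 240, A = 2 400 mm², y = 140 mm, Ī = 11 520 000 mm⁴.
Top plate: 130 × 10, A = 1 300 mm², y = 265 mm, Ī = 10 833 mm⁴.
Centroid: ȳ = ΣA·y / ΣA = 91.456 mm.
Transfer each piece to the horizontal centroidal axis using Ī + A·d² with d = y − 91.456:
  bottom plate: d = -81.456 mm → contributes +28 007 128 mm⁴
  web plate: d = 48.544 mm → contributes +17 175 719 mm⁴
  top plate: d = 173.54 mm → contributes +39 163 746 mm⁴
Total I = 84 346 593 mm⁴.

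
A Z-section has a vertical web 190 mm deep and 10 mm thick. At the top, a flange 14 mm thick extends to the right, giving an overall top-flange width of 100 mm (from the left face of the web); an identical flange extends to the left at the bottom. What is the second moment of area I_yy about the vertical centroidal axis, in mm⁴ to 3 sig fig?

I_yy ≈ 8.02 × 10⁶ mm⁴

Split into non-overlapping primitives; take the origin at the lower-left of the bounding box.
Web: 10 × 190, A = 1 900 mm², x = 95 mm, Ī = 15 833 mm⁴.
Top flange (beyond web): 90 × 14, A = 1 260 mm², x = 145 mm, Ī = 850 500 mm⁴.
Bottom flange (beyond web): 90 × 14, A = 1 260 mm², x = 45 mm, Ī = 850 500 mm⁴.
Centroid: x̄ = ΣA·x / ΣA = 95 mm.
Transfer each piece to the vertical centroidal axis using Ī + A·d² with d = x − 95:
  web: d = 0 mm → contributes +15 833 mm⁴
  top flange (beyond web): d = 50 mm → contributes +4 000 500 mm⁴
  bottom flange (beyond web): d = -50 mm → contributes +4 000 500 mm⁴
Total I = 8 016 833 mm⁴.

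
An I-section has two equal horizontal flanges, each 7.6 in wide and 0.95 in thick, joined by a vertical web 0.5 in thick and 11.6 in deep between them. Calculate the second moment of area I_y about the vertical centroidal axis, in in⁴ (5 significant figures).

Treat the section as a set of non-overlapping primitives; coordinates are from the bounding-box lower-left.
Bottom flange: 7.6 × 0.95, A = 7.22 in², x = 3.8 in, Ī = 34.75227 in⁴.
Web: 0.5 × 11.6, A = 5.8 in², x = 3.8 in, Ī = 0.1208333 in⁴.
Top flange: 7.6 × 0.95, A = 7.22 in², x = 3.8 in, Ī = 34.75227 in⁴.
By symmetry the centroid is at mid-width, x̄ = 3.8 in.
All pieces are centred on the vertical centroidal axis, so I = ΣĪ = 69.62537 in⁴.

I_y ≈ 69.625 in⁴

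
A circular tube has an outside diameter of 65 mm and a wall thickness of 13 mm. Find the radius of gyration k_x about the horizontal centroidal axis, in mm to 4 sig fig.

k_x ≈ 18.95 mm

Split into non-overlapping primitives; take the origin at the lower-left of the bounding box.
Outer circle: ⌀65, A = 3318.31 mm², y = 32.5 mm, Ī = 876 241 mm⁴.
Bore (subtracted): ⌀39, A = 1194.59 mm², y = 32.5 mm, Ī = 113 561 mm⁴.
By symmetry the centroid is at mid-height, ȳ = 32.5 mm.
All pieces are centred on the horizontal centroidal axis, so I = ΣĪ (holes subtracted) = 762 680 mm⁴.
Radius of gyration: k = √(I/A) = √(762 680 / 2123.72) = 18.9506 mm.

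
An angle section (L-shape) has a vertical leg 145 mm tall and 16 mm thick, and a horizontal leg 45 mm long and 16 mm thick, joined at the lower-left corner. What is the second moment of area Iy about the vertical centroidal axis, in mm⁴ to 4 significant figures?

Split into non-overlapping primitives; take the origin at the lower-left of the bounding box.
Vertical leg: 16 × 145, A = 2 320 mm², x = 8 mm, Ī = 49493.3 mm⁴.
Horizontal leg (remainder): 29 × 16, A = 464 mm², x = 30.5 mm, Ī = 32518.7 mm⁴.
Centroid: x̄ = ΣA·x / ΣA = 11.75 mm.
Transfer each piece to the vertical centroidal axis using Ī + A·d² with d = x − 11.75:
  vertical leg: d = -3.75 mm → contributes +82118.3 mm⁴
  horizontal leg (remainder): d = 18.75 mm → contributes +195 644 mm⁴
Total I = 277 762 mm⁴.

Iy ≈ 2.778 × 10⁵ mm⁴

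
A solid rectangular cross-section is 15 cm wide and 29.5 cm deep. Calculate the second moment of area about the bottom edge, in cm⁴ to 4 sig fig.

I_base ≈ 1.284 × 10⁵ cm⁴

The section: 15 × 29.5, A = 442.5 cm², y = 14.75 cm, Ī = 32090.5 cm⁴.
Transfer it to a horizontal axis along the bottom face using Ī + A·d² with d = y − 0:
  the section: d = 14.75 cm → contributes +128 362 cm⁴
Total I = 128 362 cm⁴.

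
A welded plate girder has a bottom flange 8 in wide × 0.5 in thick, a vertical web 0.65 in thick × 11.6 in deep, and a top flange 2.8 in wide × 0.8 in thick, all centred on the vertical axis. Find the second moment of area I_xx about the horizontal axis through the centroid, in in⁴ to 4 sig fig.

Break the section into simple shapes (no overlaps), measuring from the bottom-left corner of the bounding box.
Bottom plate: 8 × 0.5, A = 4 in², y = 0.25 in, Ī = 0.0833333 in⁴.
Web plate: 0.65 × 11.6, A = 7.54 in², y = 6.3 in, Ī = 84.5485 in⁴.
Top plate: 2.8 × 0.8, A = 2.24 in², y = 12.5 in, Ī = 0.119467 in⁴.
Centroid: ȳ = ΣA·y / ΣA = 5.55167 in.
Transfer each piece to the horizontal axis through the centroid using Ī + A·d² with d = y − 5.55167:
  bottom plate: d = -5.30167 in → contributes +112.514 in⁴
  web plate: d = 0.748331 in → contributes +88.7709 in⁴
  top plate: d = 6.94833 in → contributes +108.265 in⁴
Total I = 309.55 in⁴.

I_xx ≈ 309.6 in⁴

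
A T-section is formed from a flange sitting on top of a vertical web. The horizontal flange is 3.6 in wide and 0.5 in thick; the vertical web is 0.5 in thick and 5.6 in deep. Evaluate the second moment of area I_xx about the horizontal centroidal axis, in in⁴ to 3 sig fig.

I_xx ≈ 17.5 in⁴

Split into non-overlapping primitives; take the origin at the lower-left of the bounding box.
Flange: 3.6 × 0.5, A = 1.8 in², y = 5.85 in, Ī = 0.0375 in⁴.
Web: 0.5 × 5.6, A = 2.8 in², y = 2.8 in, Ī = 7.3173 in⁴.
Centroid: ȳ = ΣA·y / ΣA = 3.9935 in.
Transfer each piece to the horizontal centroidal axis using Ī + A·d² with d = y − 3.9935:
  flange: d = 1.8565 in → contributes +6.2415 in⁴
  web: d = -1.1935 in → contributes +11.306 in⁴
Total I = 17.547 in⁴.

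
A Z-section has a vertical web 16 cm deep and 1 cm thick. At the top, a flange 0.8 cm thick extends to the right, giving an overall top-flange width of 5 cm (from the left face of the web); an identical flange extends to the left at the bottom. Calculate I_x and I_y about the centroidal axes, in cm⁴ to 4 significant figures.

I_x ≈ 711.3 cm⁴, I_y ≈ 49.87 cm⁴

Decompose the section into non-overlapping parts with the origin at the bottom-left of its bounding rectangle.
Web: 1 × 16, A = 16 cm², y = 8 cm, Ī = 341.333 cm⁴.
Top flange (beyond web): 4 × 0.8, A = 3.2 cm², y = 15.6 cm, Ī = 0.170667 cm⁴.
Bottom flange (beyond web): 4 × 0.8, A = 3.2 cm², y = 0.4 cm, Ī = 0.170667 cm⁴.
Centroid: ȳ = ΣA·y / ΣA = 8 cm.
Transfer each piece to the centroidal x-axis using Ī + A·d² with d = y − 8:
  web: d = 0 cm → contributes +341.333 cm⁴
  top flange (beyond web): d = 7.6 cm → contributes +185.003 cm⁴
  bottom flange (beyond web): d = -7.6 cm → contributes +185.003 cm⁴
Total I = 711.339 cm⁴.
For the y-axis: x̄ = 4.5 cm.
Repeating about the centroidal y-axis gives I_y = 49.8667 cm⁴.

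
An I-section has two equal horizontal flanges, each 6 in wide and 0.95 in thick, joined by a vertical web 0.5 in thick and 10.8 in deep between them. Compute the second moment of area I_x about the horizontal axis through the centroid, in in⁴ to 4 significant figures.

I_x ≈ 446.8 in⁴

Split into non-overlapping primitives; take the origin at the lower-left of the bounding box.
Bottom flange: 6 × 0.95, A = 5.7 in², y = 0.475 in, Ī = 0.428688 in⁴.
Web: 0.5 × 10.8, A = 5.4 in², y = 6.35 in, Ī = 52.488 in⁴.
Top flange: 6 × 0.95, A = 5.7 in², y = 12.225 in, Ī = 0.428688 in⁴.
By symmetry the centroid is at mid-height, ȳ = 6.35 in.
Transfer each piece to the horizontal axis through the centroid using Ī + A·d² with d = y − 6.35:
  bottom flange: d = -5.875 in → contributes +197.168 in⁴
  web: d = 0 in → contributes +52.488 in⁴
  top flange: d = 5.875 in → contributes +197.168 in⁴
Total I = 446.824 in⁴.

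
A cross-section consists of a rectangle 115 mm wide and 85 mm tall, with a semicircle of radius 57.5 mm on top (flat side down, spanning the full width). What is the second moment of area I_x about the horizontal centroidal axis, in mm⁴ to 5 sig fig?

I_x ≈ 2.2266 × 10⁷ mm⁴

Break the section into simple shapes (no overlaps), measuring from the bottom-left corner of the bounding box.
Rectangular body: 115 × 85, A = 9 775 mm², y = 42.5 mm, Ī = 5 885 365 mm⁴.
Semicircular cap: semicircle r = 57.5, A = 5193.445 mm², y = 109.4038 mm, Ī = 1 199 785 mm⁴.
Centroid: ȳ = ΣA·y / ΣA = 65.7129 mm.
Transfer each piece to the horizontal centroidal axis using Ī + A·d² with d = y − 65.7129:
  rectangular body: d = -23.2129 mm → contributes +11 152 513 mm⁴
  semicircular cap: d = 43.69086 mm → contributes +11 113 507 mm⁴
Total I = 22 266 020 mm⁴.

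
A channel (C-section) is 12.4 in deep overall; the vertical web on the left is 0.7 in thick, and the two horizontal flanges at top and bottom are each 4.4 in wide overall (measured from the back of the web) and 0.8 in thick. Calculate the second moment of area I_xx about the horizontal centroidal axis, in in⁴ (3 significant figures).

Decompose the section into non-overlapping parts with the origin at the bottom-left of its bounding rectangle.
Web: 0.7 × 12.4, A = 8.68 in², y = 6.2 in, Ī = 111.22 in⁴.
Top flange (beyond web): 3.7 × 0.8, A = 2.96 in², y = 12 in, Ī = 0.15787 in⁴.
Bottom flange (beyond web): 3.7 × 0.8, A = 2.96 in², y = 0.4 in, Ī = 0.15787 in⁴.
By symmetry the centroid is at mid-height, ȳ = 6.2 in.
Transfer each piece to the horizontal centroidal axis using Ī + A·d² with d = y − 6.2:
  web: d = 0 in → contributes +111.22 in⁴
  top flange (beyond web): d = 5.8 in → contributes +99.732 in⁴
  bottom flange (beyond web): d = -5.8 in → contributes +99.732 in⁴
Total I = 310.68 in⁴.

I_xx ≈ 311 in⁴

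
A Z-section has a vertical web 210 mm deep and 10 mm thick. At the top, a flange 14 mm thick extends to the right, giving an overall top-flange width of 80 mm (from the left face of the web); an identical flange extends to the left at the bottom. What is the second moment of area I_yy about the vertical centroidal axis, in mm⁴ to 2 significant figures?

I_yy ≈ 4.0 × 10⁶ mm⁴

Break the section into simple shapes (no overlaps), measuring from the bottom-left corner of the bounding box.
Web: 10 × 210, A = 2 100 mm², x = 75 mm, Ī = 17 500 mm⁴.
Top flange (beyond web): 70 × 14, A = 980 mm², x = 115 mm, Ī = 400 167 mm⁴.
Bottom flange (beyond web): 70 × 14, A = 980 mm², x = 35 mm, Ī = 400 167 mm⁴.
Centroid: x̄ = ΣA·x / ΣA = 75 mm.
Transfer each piece to the vertical centroidal axis using Ī + A·d² with d = x − 75:
  web: d = 0 mm → contributes +17 500 mm⁴
  top flange (beyond web): d = 40 mm → contributes +1 968 167 mm⁴
  bottom flange (beyond web): d = -40 mm → contributes +1 968 167 mm⁴
Total I = 3 953 833 mm⁴.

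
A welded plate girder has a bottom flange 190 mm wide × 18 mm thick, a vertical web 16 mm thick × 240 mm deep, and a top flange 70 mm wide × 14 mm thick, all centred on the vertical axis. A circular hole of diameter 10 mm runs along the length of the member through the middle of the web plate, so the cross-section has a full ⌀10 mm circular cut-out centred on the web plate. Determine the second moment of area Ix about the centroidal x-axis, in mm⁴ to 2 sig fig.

Ix ≈ 7.9 × 10⁷ mm⁴

Split into non-overlapping primitives; take the origin at the lower-left of the bounding box.
Bottom plate: 190 × 18, A = 3 420 mm², y = 9 mm, Ī = 92 340 mm⁴.
Web plate: 16 × 240, A = 3 840 mm², y = 138 mm, Ī = 18 432 000 mm⁴.
Top plate: 70 × 14, A = 980 mm², y = 265 mm, Ī = 16 007 mm⁴.
Hole (subtracted): ⌀10, A = 78.54 mm², y = 138 mm, Ī = 490.9 mm⁴.
Centroid: ȳ = ΣA·y / ΣA = 99.19 mm.
Transfer each piece to the centroidal x-axis using Ī + A·d² with d = y − 99.19:
  bottom plate: d = -90.19 mm → contributes +27 913 413 mm⁴
  web plate: d = 38.81 mm → contributes +24 214 910 mm⁴
  top plate: d = 165.8 mm → contributes +26 958 058 mm⁴
  hole: d = 38.81 mm → contributes −118 769 mm⁴
Total I = 78 967 612 mm⁴.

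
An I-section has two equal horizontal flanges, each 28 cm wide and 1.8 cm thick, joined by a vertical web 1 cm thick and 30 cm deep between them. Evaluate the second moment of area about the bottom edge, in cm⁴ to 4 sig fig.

I_base ≈ 6.468 × 10⁴ cm⁴

Decompose the section into non-overlapping parts with the origin at the bottom-left of its bounding rectangle.
Bottom flange: 28 × 1.8, A = 50.4 cm², y = 0.9 cm, Ī = 13.608 cm⁴.
Web: 1 × 30, A = 30 cm², y = 16.8 cm, Ī = 2 250 cm⁴.
Top flange: 28 × 1.8, A = 50.4 cm², y = 32.7 cm, Ī = 13.608 cm⁴.
Transfer each piece to the base of the section using Ī + A·d² with d = y − 0:
  bottom flange: d = 0.9 cm → contributes +54.432 cm⁴
  web: d = 16.8 cm → contributes +10717.2 cm⁴
  top flange: d = 32.7 cm → contributes +53905.8 cm⁴
Total I = 64677.5 cm⁴.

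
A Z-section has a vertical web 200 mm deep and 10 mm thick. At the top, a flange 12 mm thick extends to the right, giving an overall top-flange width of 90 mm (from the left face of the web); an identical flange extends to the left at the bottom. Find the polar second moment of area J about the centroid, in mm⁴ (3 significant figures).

J ≈ 2.86 × 10⁷ mm⁴

Treat the section as a set of non-overlapping primitives; coordinates are from the bounding-box lower-left.
Web: 10 × 200, A = 2 000 mm², y = 100 mm, Ī = 6 666 667 mm⁴.
Top flange (beyond web): 80 × 12, A = 960 mm², y = 194 mm, Ī = 11 520 mm⁴.
Bottom flange (beyond web): 80 × 12, A = 960 mm², y = 6 mm, Ī = 11 520 mm⁴.
Centroid: ȳ = ΣA·y / ΣA = 100 mm.
Transfer each piece to the centroidal x-axis using Ī + A·d² with d = y − 100:
  web: d = 0 mm → contributes +6 666 667 mm⁴
  top flange (beyond web): d = 94 mm → contributes +8 494 080 mm⁴
  bottom flange (beyond web): d = -94 mm → contributes +8 494 080 mm⁴
Total I = 23 654 827 mm⁴.
For the y-axis: x̄ = 85 mm.
Repeating about the centroidal y-axis gives I_y = 4 928 667 mm⁴.
Polar second moment: J = I_x + I_y = 28 583 493 mm⁴.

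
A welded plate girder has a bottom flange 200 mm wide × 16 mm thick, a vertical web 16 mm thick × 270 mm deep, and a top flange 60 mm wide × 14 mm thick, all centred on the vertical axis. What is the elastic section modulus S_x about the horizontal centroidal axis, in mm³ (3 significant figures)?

S_x ≈ 5.01 × 10⁵ mm³

Treat the section as a set of non-overlapping primitives; coordinates are from the bounding-box lower-left.
Bottom plate: 200 × 16, A = 3 200 mm², y = 8 mm, Ī = 68 267 mm⁴.
Web plate: 16 × 270, A = 4 320 mm², y = 151 mm, Ī = 26 244 000 mm⁴.
Top plate: 60 × 14, A = 840 mm², y = 293 mm, Ī = 13 720 mm⁴.
Centroid: ȳ = ΣA·y / ΣA = 110.53 mm.
Transfer each piece to the horizontal centroidal axis using Ī + A·d² with d = y − 110.53:
  bottom plate: d = -102.53 mm → contributes +33 708 672 mm⁴
  web plate: d = 40.469 mm → contributes +33 319 001 mm⁴
  top plate: d = 182.47 mm → contributes +27 981 435 mm⁴
Total I = 95 009 109 mm⁴.
Extreme fibre distance c = 189.47 mm; S = I/c = 501 450 mm³.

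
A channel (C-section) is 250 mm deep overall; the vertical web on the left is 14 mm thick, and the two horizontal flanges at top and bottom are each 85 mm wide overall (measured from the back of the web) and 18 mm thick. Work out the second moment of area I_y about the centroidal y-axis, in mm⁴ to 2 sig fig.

I_y ≈ 3.8 × 10⁶ mm⁴

Break the section into simple shapes (no overlaps), measuring from the bottom-left corner of the bounding box.
Web: 14 × 250, A = 3 500 mm², x = 7 mm, Ī = 57 167 mm⁴.
Top flange (beyond web): 71 × 18, A = 1 278 mm², x = 49.5 mm, Ī = 536 867 mm⁴.
Bottom flange (beyond web): 71 × 18, A = 1 278 mm², x = 49.5 mm, Ī = 536 867 mm⁴.
Centroid: x̄ = ΣA·x / ΣA = 24.94 mm.
Transfer each piece to the centroidal y-axis using Ī + A·d² with d = x − 24.94:
  web: d = -17.94 mm → contributes +1 183 316 mm⁴
  top flange (beyond web): d = 24.56 mm → contributes +1 307 900 mm⁴
  bottom flange (beyond web): d = 24.56 mm → contributes +1 307 900 mm⁴
Total I = 3 799 115 mm⁴.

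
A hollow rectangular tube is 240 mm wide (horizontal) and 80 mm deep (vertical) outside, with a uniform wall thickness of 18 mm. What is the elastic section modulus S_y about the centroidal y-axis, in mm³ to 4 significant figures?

S_y ≈ 5.086 × 10⁵ mm³

Split into non-overlapping primitives; take the origin at the lower-left of the bounding box.
Outer rectangle: 240 × 80, A = 19 200 mm², x = 120 mm, Ī = 92 160 000 mm⁴.
Inner void (subtracted): 204 × 44, A = 8 976 mm², x = 120 mm, Ī = 31 128 768 mm⁴.
By symmetry the centroid is at mid-width, x̄ = 120 mm.
All pieces are centred on the centroidal y-axis, so I = ΣĪ (holes subtracted) = 61 031 232 mm⁴.
Extreme fibre distance c = 120 mm; S = I/c = 508 594 mm³.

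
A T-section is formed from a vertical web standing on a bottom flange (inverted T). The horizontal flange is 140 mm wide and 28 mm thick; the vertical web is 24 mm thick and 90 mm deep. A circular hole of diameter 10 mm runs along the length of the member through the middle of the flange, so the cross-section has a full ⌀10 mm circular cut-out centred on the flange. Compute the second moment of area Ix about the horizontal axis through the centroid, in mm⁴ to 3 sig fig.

Split into non-overlapping primitives; take the origin at the lower-left of the bounding box.
Flange: 140 × 28, A = 3 920 mm², y = 14 mm, Ī = 256 107 mm⁴.
Web: 24 × 90, A = 2 160 mm², y = 73 mm, Ī = 1 458 000 mm⁴.
Hole (subtracted): ⌀10, A = 78.54 mm², y = 14 mm, Ī = 490.87 mm⁴.
Centroid: ȳ = ΣA·y / ΣA = 35.235 mm.
Transfer each piece to the horizontal axis through the centroid using Ī + A·d² with d = y − 35.235:
  flange: d = -21.235 mm → contributes +2 023 706 mm⁴
  web: d = 37.765 mm → contributes +4 538 609 mm⁴
  hole: d = -21.235 mm → contributes −35 906 mm⁴
Total I = 6 526 409 mm⁴.

Ix ≈ 6.53 × 10⁶ mm⁴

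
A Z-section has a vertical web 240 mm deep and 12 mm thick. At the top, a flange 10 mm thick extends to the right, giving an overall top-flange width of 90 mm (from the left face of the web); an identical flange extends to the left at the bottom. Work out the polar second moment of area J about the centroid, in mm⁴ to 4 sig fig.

Decompose the section into non-overlapping parts with the origin at the bottom-left of its bounding rectangle.
Web: 12 × 240, A = 2 880 mm², y = 120 mm, Ī = 13 824 000 mm⁴.
Top flange (beyond web): 78 × 10, A = 780 mm², y = 235 mm, Ī = 6 500 mm⁴.
Bottom flange (beyond web): 78 × 10, A = 780 mm², y = 5 mm, Ī = 6 500 mm⁴.
Centroid: ȳ = ΣA·y / ΣA = 120 mm.
Transfer each piece to the centroidal x-axis using Ī + A·d² with d = y − 120:
  web: d = 0 mm → contributes +13 824 000 mm⁴
  top flange (beyond web): d = 115 mm → contributes +10 322 000 mm⁴
  bottom flange (beyond web): d = -115 mm → contributes +10 322 000 mm⁴
Total I = 34 468 000 mm⁴.
For the y-axis: x̄ = 84 mm.
Repeating about the centroidal y-axis gives I_y = 3 984 480 mm⁴.
Polar second moment: J = I_x + I_y = 38 452 480 mm⁴.

J ≈ 3.845 × 10⁷ mm⁴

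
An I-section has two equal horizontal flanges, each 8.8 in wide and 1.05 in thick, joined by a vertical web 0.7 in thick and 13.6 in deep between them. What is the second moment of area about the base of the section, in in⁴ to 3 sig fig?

Split into non-overlapping primitives; take the origin at the lower-left of the bounding box.
Bottom flange: 8.8 × 1.05, A = 9.24 in², y = 0.525 in, Ī = 0.84893 in⁴.
Web: 0.7 × 13.6, A = 9.52 in², y = 7.85 in, Ī = 146.73 in⁴.
Top flange: 8.8 × 1.05, A = 9.24 in², y = 15.175 in, Ī = 0.84893 in⁴.
Transfer each piece to a horizontal axis along the bottom face using Ī + A·d² with d = y − 0:
  bottom flange: d = 0.525 in → contributes +3.3957 in⁴
  web: d = 7.85 in → contributes +733.38 in⁴
  top flange: d = 15.175 in → contributes +2128.6 in⁴
Total I = 2865.4 in⁴.

I_base ≈ 2870 in⁴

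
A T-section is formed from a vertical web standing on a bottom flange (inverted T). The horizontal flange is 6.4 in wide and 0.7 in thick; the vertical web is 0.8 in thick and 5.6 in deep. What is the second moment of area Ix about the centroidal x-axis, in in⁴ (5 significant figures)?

Ix ≈ 34.117 in⁴

Decompose the section into non-overlapping parts with the origin at the bottom-left of its bounding rectangle.
Flange: 6.4 × 0.7, A = 4.48 in², y = 0.35 in, Ī = 0.1829333 in⁴.
Web: 0.8 × 5.6, A = 4.48 in², y = 3.5 in, Ī = 11.70773 in⁴.
Centroid: ȳ = ΣA·y / ΣA = 1.925 in.
Transfer each piece to the centroidal x-axis using Ī + A·d² with d = y − 1.925:
  flange: d = -1.575 in → contributes +11.29613 in⁴
  web: d = 1.575 in → contributes +22.82093 in⁴
Total I = 34.11707 in⁴.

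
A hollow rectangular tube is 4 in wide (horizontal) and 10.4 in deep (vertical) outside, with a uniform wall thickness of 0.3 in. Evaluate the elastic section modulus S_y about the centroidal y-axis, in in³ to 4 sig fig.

Split into non-overlapping primitives; take the origin at the lower-left of the bounding box.
Outer rectangle: 4 × 10.4, A = 41.6 in², x = 2 in, Ī = 55.4667 in⁴.
Inner void (subtracted): 3.4 × 9.8, A = 33.32 in², x = 2 in, Ī = 32.0983 in⁴.
By symmetry the centroid is at mid-width, x̄ = 2 in.
All pieces are centred on the centroidal y-axis, so I = ΣĪ (holes subtracted) = 23.3684 in⁴.
Extreme fibre distance c = 2 in; S = I/c = 11.6842 in³.

S_y ≈ 11.68 in³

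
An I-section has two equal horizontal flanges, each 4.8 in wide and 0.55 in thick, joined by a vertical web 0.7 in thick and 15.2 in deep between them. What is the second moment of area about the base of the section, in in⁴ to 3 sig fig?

I_base ≈ 1590 in⁴

Split into non-overlapping primitives; take the origin at the lower-left of the bounding box.
Bottom flange: 4.8 × 0.55, A = 2.64 in², y = 0.275 in, Ī = 0.06655 in⁴.
Web: 0.7 × 15.2, A = 10.64 in², y = 8.15 in, Ī = 204.86 in⁴.
Top flange: 4.8 × 0.55, A = 2.64 in², y = 16.025 in, Ī = 0.06655 in⁴.
Transfer each piece to a horizontal axis along the bottom face using Ī + A·d² with d = y − 0:
  bottom flange: d = 0.275 in → contributes +0.2662 in⁴
  web: d = 8.15 in → contributes +911.59 in⁴
  top flange: d = 16.025 in → contributes +678.02 in⁴
Total I = 1589.9 in⁴.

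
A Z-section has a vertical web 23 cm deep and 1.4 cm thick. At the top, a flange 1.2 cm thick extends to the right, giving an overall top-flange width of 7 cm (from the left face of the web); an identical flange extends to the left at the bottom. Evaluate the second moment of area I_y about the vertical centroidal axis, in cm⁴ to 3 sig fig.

I_y ≈ 205 cm⁴

Treat the section as a set of non-overlapping primitives; coordinates are from the bounding-box lower-left.
Web: 1.4 × 23, A = 32.2 cm², x = 6.3 cm, Ī = 5.2593 cm⁴.
Top flange (beyond web): 5.6 × 1.2, A = 6.72 cm², x = 9.8 cm, Ī = 17.562 cm⁴.
Bottom flange (beyond web): 5.6 × 1.2, A = 6.72 cm², x = 2.8 cm, Ī = 17.562 cm⁴.
Centroid: x̄ = ΣA·x / ΣA = 6.3 cm.
Transfer each piece to the vertical centroidal axis using Ī + A·d² with d = x − 6.3:
  web: d = 0 cm → contributes +5.2593 cm⁴
  top flange (beyond web): d = 3.5 cm → contributes +99.882 cm⁴
  bottom flange (beyond web): d = -3.5 cm → contributes +99.882 cm⁴
Total I = 205.02 cm⁴.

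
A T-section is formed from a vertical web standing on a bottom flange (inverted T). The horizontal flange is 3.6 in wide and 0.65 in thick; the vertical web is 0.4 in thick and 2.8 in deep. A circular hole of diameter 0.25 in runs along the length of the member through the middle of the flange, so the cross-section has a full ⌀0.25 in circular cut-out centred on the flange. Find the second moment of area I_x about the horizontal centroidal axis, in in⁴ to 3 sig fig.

Treat the section as a set of non-overlapping primitives; coordinates are from the bounding-box lower-left.
Flange: 3.6 × 0.65, A = 2.34 in², y = 0.325 in, Ī = 0.082388 in⁴.
Web: 0.4 × 2.8, A = 1.12 in², y = 2.05 in, Ī = 0.73173 in⁴.
Hole (subtracted): ⌀0.25, A = 0.049087 in², y = 0.325 in, Ī = 0.00019175 in⁴.
Centroid: ȳ = ΣA·y / ΣA = 0.89142 in.
Transfer each piece to the horizontal centroidal axis using Ī + A·d² with d = y − 0.89142:
  flange: d = -0.56642 in → contributes +0.83313 in⁴
  web: d = 1.1586 in → contributes +2.2351 in⁴
  hole: d = -0.56642 in → contributes −0.01594 in⁴
Total I = 3.0523 in⁴.

I_x ≈ 3.05 in⁴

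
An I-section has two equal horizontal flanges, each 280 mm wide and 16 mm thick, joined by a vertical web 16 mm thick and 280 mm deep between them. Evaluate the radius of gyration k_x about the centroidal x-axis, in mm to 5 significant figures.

k_x ≈ 129.59 mm

Decompose the section into non-overlapping parts with the origin at the bottom-left of its bounding rectangle.
Bottom flange: 280 × 16, A = 4 480 mm², y = 8 mm, Ī = 95573.33 mm⁴.
Web: 16 × 280, A = 4 480 mm², y = 156 mm, Ī = 29 269 333 mm⁴.
Top flange: 280 × 16, A = 4 480 mm², y = 304 mm, Ī = 95573.33 mm⁴.
By symmetry the centroid is at mid-height, ȳ = 156 mm.
Transfer each piece to the centroidal x-axis using Ī + A·d² with d = y − 156:
  bottom flange: d = -148 mm → contributes +98 225 493 mm⁴
  web: d = 0 mm → contributes +29 269 333 mm⁴
  top flange: d = 148 mm → contributes +98 225 493 mm⁴
Total I = 225 720 320 mm⁴.
Radius of gyration: k = √(I/A) = √(225 720 320 / 13 440) = 129.5942 mm.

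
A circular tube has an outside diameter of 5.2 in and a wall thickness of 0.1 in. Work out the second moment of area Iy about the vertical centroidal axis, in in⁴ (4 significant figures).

Decompose the section into non-overlapping parts with the origin at the bottom-left of its bounding rectangle.
Outer circle: ⌀5.2, A = 21.2372 in², x = 2.6 in, Ī = 35.8908 in⁴.
Bore (subtracted): ⌀5, A = 19.635 in², x = 2.6 in, Ī = 30.6796 in⁴.
By symmetry the centroid is at mid-width, x̄ = 2.6 in.
All pieces are centred on the vertical centroidal axis, so I = ΣĪ (holes subtracted) = 5.2112 in⁴.

Iy ≈ 5.211 in⁴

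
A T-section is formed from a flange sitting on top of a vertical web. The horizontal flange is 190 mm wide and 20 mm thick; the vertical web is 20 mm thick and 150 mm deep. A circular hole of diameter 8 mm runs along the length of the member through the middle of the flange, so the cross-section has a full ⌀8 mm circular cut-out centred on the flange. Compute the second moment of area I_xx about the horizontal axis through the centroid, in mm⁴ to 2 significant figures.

Decompose the section into non-overlapping parts with the origin at the bottom-left of its bounding rectangle.
Flange: 190 × 20, A = 3 800 mm², y = 160 mm, Ī = 126 667 mm⁴.
Web: 20 × 150, A = 3 000 mm², y = 75 mm, Ī = 5 625 000 mm⁴.
Hole (subtracted): ⌀8, A = 50.27 mm², y = 160 mm, Ī = 201.1 mm⁴.
Centroid: ȳ = ΣA·y / ΣA = 122.2 mm.
Transfer each piece to the horizontal axis through the centroid using Ī + A·d² with d = y − 122.2:
  flange: d = 37.78 mm → contributes +5 550 303 mm⁴
  web: d = -47.22 mm → contributes +12 314 394 mm⁴
  hole: d = 37.78 mm → contributes −71 944 mm⁴
Total I = 17 792 753 mm⁴.

I_xx ≈ 1.8 × 10⁷ mm⁴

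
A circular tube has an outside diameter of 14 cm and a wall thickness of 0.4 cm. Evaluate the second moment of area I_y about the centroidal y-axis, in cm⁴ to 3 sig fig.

Decompose the section into non-overlapping parts with the origin at the bottom-left of its bounding rectangle.
Outer circle: ⌀14, A = 153.94 cm², x = 7 cm, Ī = 1885.7 cm⁴.
Bore (subtracted): ⌀13.2, A = 136.85 cm², x = 7 cm, Ī = 1490.3 cm⁴.
By symmetry the centroid is at mid-width, x̄ = 7 cm.
All pieces are centred on the centroidal y-axis, so I = ΣĪ (holes subtracted) = 395.47 cm⁴.

I_y ≈ 395 cm⁴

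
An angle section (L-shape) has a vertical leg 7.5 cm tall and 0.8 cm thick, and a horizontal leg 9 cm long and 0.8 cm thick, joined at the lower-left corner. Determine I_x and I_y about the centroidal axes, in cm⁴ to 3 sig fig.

I_x ≈ 63.6 cm⁴, I_y ≈ 101 cm⁴

Decompose the section into non-overlapping parts with the origin at the bottom-left of its bounding rectangle.
Vertical leg: 0.8 × 7.5, A = 6 cm², y = 3.75 cm, Ī = 28.125 cm⁴.
Horizontal leg (remainder): 8.2 × 0.8, A = 6.56 cm², y = 0.4 cm, Ī = 0.34987 cm⁴.
Centroid: ȳ = ΣA·y / ΣA = 2.0003 cm.
Transfer each piece to the centroidal x-axis using Ī + A·d² with d = y − 2.0003:
  vertical leg: d = 1.7497 cm → contributes +46.493 cm⁴
  horizontal leg (remainder): d = -1.6003 cm → contributes +17.15 cm⁴
Total I = 63.643 cm⁴.
For the y-axis: x̄ = 2.7503 cm.
Repeating about the centroidal y-axis gives I_y = 100.54 cm⁴.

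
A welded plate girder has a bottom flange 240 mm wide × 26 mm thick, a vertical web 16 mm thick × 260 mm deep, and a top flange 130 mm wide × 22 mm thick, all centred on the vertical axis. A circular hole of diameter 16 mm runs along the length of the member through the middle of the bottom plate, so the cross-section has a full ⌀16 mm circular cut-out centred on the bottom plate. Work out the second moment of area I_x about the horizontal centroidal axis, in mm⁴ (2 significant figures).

Break the section into simple shapes (no overlaps), measuring from the bottom-left corner of the bounding box.
Bottom plate: 240 × 26, A = 6 240 mm², y = 13 mm, Ī = 351 520 mm⁴.
Web plate: 16 × 260, A = 4 160 mm², y = 156 mm, Ī = 23 434 667 mm⁴.
Top plate: 130 × 22, A = 2 860 mm², y = 297 mm, Ī = 115 353 mm⁴.
Hole (subtracted): ⌀16, A = 201.1 mm², y = 13 mm, Ī = 3 217 mm⁴.
Centroid: ȳ = ΣA·y / ΣA = 120.8 mm.
Transfer each piece to the horizontal centroidal axis using Ī + A·d² with d = y − 120.8:
  bottom plate: d = -107.8 mm → contributes +72 800 310 mm⁴
  web plate: d = 35.25 mm → contributes +28 603 290 mm⁴
  top plate: d = 176.2 mm → contributes +88 957 073 mm⁴
  hole: d = -107.8 mm → contributes −2 337 623 mm⁴
Total I = 188 023 050 mm⁴.

I_x ≈ 1.9 × 10⁸ mm⁴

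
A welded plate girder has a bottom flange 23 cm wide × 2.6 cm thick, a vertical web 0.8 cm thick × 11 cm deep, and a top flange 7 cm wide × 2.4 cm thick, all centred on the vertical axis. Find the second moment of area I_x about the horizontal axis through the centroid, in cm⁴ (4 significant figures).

I_x ≈ 2637 cm⁴

Split into non-overlapping primitives; take the origin at the lower-left of the bounding box.
Bottom plate: 23 × 2.6, A = 59.8 cm², y = 1.3 cm, Ī = 33.6873 cm⁴.
Web plate: 0.8 × 11, A = 8.8 cm², y = 8.1 cm, Ī = 88.7333 cm⁴.
Top plate: 7 × 2.4, A = 16.8 cm², y = 14.8 cm, Ī = 8.064 cm⁴.
Centroid: ȳ = ΣA·y / ΣA = 4.65644 cm.
Transfer each piece to the horizontal axis through the centroid using Ī + A·d² with d = y − 4.65644:
  bottom plate: d = -3.35644 cm → contributes +707.376 cm⁴
  web plate: d = 3.44356 cm → contributes +193.085 cm⁴
  top plate: d = 10.1436 cm → contributes +1736.65 cm⁴
Total I = 2637.11 cm⁴.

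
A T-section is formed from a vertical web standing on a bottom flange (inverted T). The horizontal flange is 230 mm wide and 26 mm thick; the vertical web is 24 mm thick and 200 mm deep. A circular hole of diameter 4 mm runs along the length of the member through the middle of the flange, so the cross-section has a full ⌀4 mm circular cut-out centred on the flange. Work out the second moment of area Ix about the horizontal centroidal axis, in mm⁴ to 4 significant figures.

Treat the section as a set of non-overlapping primitives; coordinates are from the bounding-box lower-left.
Flange: 230 × 26, A = 5 980 mm², y = 13 mm, Ī = 336 873 mm⁴.
Web: 24 × 200, A = 4 800 mm², y = 126 mm, Ī = 16 000 000 mm⁴.
Hole (subtracted): ⌀4, A = 12.5664 mm², y = 13 mm, Ī = 12.5664 mm⁴.
Centroid: ȳ = ΣA·y / ΣA = 63.3741 mm.
Transfer each piece to the horizontal centroidal axis using Ī + A·d² with d = y − 63.3741:
  flange: d = -50.3741 mm → contributes +15 511 434 mm⁴
  web: d = 62.6259 mm → contributes +34 825 604 mm⁴
  hole: d = -50.3741 mm → contributes −31900.4 mm⁴
Total I = 50 305 138 mm⁴.

Ix ≈ 5.031 × 10⁷ mm⁴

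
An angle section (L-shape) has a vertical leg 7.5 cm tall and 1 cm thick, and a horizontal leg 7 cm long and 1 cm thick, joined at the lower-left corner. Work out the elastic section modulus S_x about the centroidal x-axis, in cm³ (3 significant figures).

Treat the section as a set of non-overlapping primitives; coordinates are from the bounding-box lower-left.
Vertical leg: 1 × 7.5, A = 7.5 cm², y = 3.75 cm, Ī = 35.156 cm⁴.
Horizontal leg (remainder): 6 × 1, A = 6 cm², y = 0.5 cm, Ī = 0.5 cm⁴.
Centroid: ȳ = ΣA·y / ΣA = 2.3056 cm.
Transfer each piece to the centroidal x-axis using Ī + A·d² with d = y − 2.3056:
  vertical leg: d = 1.4444 cm → contributes +50.804 cm⁴
  horizontal leg (remainder): d = -1.8056 cm → contributes +20.06 cm⁴
Total I = 70.865 cm⁴.
Extreme fibre distance c = 5.1944 cm; S = I/c = 13.642 cm³.

S_x ≈ 13.6 cm³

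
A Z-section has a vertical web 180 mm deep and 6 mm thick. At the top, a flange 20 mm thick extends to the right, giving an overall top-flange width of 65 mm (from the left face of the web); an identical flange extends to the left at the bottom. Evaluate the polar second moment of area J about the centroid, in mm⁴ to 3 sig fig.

J ≈ 2.13 × 10⁷ mm⁴

Break the section into simple shapes (no overlaps), measuring from the bottom-left corner of the bounding box.
Web: 6 × 180, A = 1 080 mm², y = 90 mm, Ī = 2 916 000 mm⁴.
Top flange (beyond web): 59 × 20, A = 1 180 mm², y = 170 mm, Ī = 39 333 mm⁴.
Bottom flange (beyond web): 59 × 20, A = 1 180 mm², y = 10 mm, Ī = 39 333 mm⁴.
Centroid: ȳ = ΣA·y / ΣA = 90 mm.
Transfer each piece to the centroidal x-axis using Ī + A·d² with d = y − 90:
  web: d = 0 mm → contributes +2 916 000 mm⁴
  top flange (beyond web): d = 80 mm → contributes +7 591 333 mm⁴
  bottom flange (beyond web): d = -80 mm → contributes +7 591 333 mm⁴
Total I = 18 098 667 mm⁴.
For the y-axis: x̄ = 62 mm.
Repeating about the centroidal y-axis gives I_y = 3 180 587 mm⁴.
Polar second moment: J = I_x + I_y = 21 279 253 mm⁴.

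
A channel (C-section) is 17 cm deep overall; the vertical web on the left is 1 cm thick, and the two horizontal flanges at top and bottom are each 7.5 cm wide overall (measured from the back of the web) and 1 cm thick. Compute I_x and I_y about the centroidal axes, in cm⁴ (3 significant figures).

Split into non-overlapping primitives; take the origin at the lower-left of the bounding box.
Web: 1 × 17, A = 17 cm², y = 8.5 cm, Ī = 409.42 cm⁴.
Top flange (beyond web): 6.5 × 1, A = 6.5 cm², y = 16.5 cm, Ī = 0.54167 cm⁴.
Bottom flange (beyond web): 6.5 × 1, A = 6.5 cm², y = 0.5 cm, Ī = 0.54167 cm⁴.
By symmetry the centroid is at mid-height, ȳ = 8.5 cm.
Transfer each piece to the centroidal x-axis using Ī + A·d² with d = y − 8.5:
  web: d = 0 cm → contributes +409.42 cm⁴
  top flange (beyond web): d = 8 cm → contributes +416.54 cm⁴
  bottom flange (beyond web): d = -8 cm → contributes +416.54 cm⁴
Total I = 1242.5 cm⁴.
For the y-axis: x̄ = 2.125 cm.
Repeating about the centroidal y-axis gives I_y = 150.78 cm⁴.

I_x ≈ 1240 cm⁴, I_y ≈ 151 cm⁴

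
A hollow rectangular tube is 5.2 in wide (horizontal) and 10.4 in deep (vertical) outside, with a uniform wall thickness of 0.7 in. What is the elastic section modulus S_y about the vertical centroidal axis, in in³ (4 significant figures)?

Break the section into simple shapes (no overlaps), measuring from the bottom-left corner of the bounding box.
Outer rectangle: 5.2 × 10.4, A = 54.08 in², x = 2.6 in, Ī = 121.86 in⁴.
Inner void (subtracted): 3.8 × 9, A = 34.2 in², x = 2.6 in, Ī = 41.154 in⁴.
By symmetry the centroid is at mid-width, x̄ = 2.6 in.
All pieces are centred on the vertical centroidal axis, so I = ΣĪ (holes subtracted) = 80.7063 in⁴.
Extreme fibre distance c = 2.6 in; S = I/c = 31.0409 in³.

S_y ≈ 31.04 in³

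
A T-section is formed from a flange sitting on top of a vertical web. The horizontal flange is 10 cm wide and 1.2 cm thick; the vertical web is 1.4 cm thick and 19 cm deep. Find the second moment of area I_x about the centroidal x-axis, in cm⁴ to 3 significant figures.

Treat the section as a set of non-overlapping primitives; coordinates are from the bounding-box lower-left.
Flange: 10 × 1.2, A = 12 cm², y = 19.6 cm, Ī = 1.44 cm⁴.
Web: 1.4 × 19, A = 26.6 cm², y = 9.5 cm, Ī = 800.22 cm⁴.
Centroid: ȳ = ΣA·y / ΣA = 12.64 cm.
Transfer each piece to the centroidal x-axis using Ī + A·d² with d = y − 12.64:
  flange: d = 6.9601 cm → contributes +582.76 cm⁴
  web: d = -3.1399 cm → contributes +1062.5 cm⁴
Total I = 1645.2 cm⁴.

I_x ≈ 1650 cm⁴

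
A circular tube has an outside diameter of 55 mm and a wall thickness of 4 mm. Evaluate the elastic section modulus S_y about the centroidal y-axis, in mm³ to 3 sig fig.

Split into non-overlapping primitives; take the origin at the lower-left of the bounding box.
Outer circle: ⌀55, A = 2375.8 mm², x = 27.5 mm, Ī = 449 180 mm⁴.
Bore (subtracted): ⌀47, A = 1734.9 mm², x = 27.5 mm, Ī = 239 531 mm⁴.
By symmetry the centroid is at mid-width, x̄ = 27.5 mm.
All pieces are centred on the centroidal y-axis, so I = ΣĪ (holes subtracted) = 209 649 mm⁴.
Extreme fibre distance c = 27.5 mm; S = I/c = 7623.6 mm³.

S_y ≈ 7620 mm³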